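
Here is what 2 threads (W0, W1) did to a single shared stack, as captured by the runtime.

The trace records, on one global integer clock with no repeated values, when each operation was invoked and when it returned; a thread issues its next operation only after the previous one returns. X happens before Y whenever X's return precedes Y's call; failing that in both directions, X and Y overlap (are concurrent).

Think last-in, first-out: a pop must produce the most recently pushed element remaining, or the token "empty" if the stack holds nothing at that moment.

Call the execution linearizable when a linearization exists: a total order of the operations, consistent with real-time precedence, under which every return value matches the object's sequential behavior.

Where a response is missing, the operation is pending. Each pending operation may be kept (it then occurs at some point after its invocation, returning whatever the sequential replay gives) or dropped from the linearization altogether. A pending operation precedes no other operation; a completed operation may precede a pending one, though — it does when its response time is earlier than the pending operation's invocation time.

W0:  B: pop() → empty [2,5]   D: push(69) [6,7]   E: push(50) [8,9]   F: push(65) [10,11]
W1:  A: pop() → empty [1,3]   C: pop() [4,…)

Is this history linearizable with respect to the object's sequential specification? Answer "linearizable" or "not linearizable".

linearizable

one valid linearization: A, B, C, D, E, F
after step 1 (A pop() → empty): stack <>
after step 2 (B pop() → empty): stack <>
after step 3 (C pop() (pending, included)): stack <>
after step 4 (D push(69)): stack <69>
after step 5 (E push(50)): stack <69,50>
after step 6 (F push(65)): stack <69,50,65>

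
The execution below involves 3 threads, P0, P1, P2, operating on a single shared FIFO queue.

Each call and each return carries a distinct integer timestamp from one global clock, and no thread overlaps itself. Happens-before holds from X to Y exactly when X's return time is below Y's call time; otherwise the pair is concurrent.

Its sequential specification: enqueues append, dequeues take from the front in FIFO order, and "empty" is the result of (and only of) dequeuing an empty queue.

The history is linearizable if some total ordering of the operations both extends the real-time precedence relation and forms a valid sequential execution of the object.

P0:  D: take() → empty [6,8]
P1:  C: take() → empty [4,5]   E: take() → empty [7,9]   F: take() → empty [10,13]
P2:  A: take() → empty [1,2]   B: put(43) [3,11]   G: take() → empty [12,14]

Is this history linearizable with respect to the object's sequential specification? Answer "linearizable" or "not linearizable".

the violation lands at event 14, G's response at time 14: events 1..13 linearize, events 1..14 do not
all 18 real-time-respecting orders fail — 7 completed FIFO queue operations, no legal replay
one such order, A, B, C, D, E, F, G, breaks at step 3 where C take() → empty is illegal
one such order, A, B, C, D, E, G, F, breaks at step 3 where C take() → empty is illegal

not linearizable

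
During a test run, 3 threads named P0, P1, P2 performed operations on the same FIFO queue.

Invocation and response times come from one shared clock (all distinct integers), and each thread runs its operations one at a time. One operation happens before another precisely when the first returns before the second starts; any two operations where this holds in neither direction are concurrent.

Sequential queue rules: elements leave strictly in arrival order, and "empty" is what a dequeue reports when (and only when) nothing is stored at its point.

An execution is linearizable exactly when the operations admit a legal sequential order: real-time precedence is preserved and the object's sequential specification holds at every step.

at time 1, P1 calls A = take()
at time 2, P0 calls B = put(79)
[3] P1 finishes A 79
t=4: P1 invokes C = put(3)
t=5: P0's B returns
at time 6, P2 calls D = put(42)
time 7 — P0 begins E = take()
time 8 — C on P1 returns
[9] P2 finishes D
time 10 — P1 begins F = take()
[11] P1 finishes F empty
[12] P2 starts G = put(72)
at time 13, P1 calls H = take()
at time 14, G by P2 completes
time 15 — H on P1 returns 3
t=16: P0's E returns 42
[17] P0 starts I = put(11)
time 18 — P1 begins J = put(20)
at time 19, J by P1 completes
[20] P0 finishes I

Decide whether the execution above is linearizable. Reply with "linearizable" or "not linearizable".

prefix check: 1..10 passes, 1..11 fails once F's time-11 response joins
real-time-consistent orders of the 5 completed operations: 5 — all fail the FIFO queue replay
include/drop combinations of the 1 pending operation (E) were all tried; none helps
e.g. A, B, C, D, F (pending dropped): illegal at step 1, since A take() → 79 cannot apply there
e.g. A, B, D, C, F (pending dropped): illegal at step 1, since A take() → 79 cannot apply there

not linearizable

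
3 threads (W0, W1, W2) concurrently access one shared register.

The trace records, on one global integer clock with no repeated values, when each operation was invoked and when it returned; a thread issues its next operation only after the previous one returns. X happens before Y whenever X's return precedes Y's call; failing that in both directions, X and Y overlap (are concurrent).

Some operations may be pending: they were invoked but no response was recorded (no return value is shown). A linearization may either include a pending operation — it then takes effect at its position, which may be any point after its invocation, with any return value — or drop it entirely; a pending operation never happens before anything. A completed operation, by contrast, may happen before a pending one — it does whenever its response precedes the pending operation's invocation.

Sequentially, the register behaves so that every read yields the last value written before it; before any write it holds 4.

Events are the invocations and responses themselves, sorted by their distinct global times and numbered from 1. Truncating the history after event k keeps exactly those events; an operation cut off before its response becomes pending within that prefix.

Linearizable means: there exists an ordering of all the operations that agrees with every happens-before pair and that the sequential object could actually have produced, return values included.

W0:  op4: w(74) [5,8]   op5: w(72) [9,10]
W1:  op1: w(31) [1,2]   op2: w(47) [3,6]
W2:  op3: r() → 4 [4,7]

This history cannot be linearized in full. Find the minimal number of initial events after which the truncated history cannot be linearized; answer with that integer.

a valid linearization of events 1..6 exists, for instance op1, op2:
step 1: op1 w(31) — value 31
step 2: op2 w(47) — value 47
include event 7 — op3 responding at 7 — and every candidate order breaks
no escape via the 1 pending operation (op4): every completion choice fails
e.g. op1, op2, op3 (pending dropped): illegal at step 3, since op3 r() → 4 cannot apply there
e.g. op1, op3, op2 (pending dropped): illegal at step 2, since op3 r() → 4 cannot apply there

7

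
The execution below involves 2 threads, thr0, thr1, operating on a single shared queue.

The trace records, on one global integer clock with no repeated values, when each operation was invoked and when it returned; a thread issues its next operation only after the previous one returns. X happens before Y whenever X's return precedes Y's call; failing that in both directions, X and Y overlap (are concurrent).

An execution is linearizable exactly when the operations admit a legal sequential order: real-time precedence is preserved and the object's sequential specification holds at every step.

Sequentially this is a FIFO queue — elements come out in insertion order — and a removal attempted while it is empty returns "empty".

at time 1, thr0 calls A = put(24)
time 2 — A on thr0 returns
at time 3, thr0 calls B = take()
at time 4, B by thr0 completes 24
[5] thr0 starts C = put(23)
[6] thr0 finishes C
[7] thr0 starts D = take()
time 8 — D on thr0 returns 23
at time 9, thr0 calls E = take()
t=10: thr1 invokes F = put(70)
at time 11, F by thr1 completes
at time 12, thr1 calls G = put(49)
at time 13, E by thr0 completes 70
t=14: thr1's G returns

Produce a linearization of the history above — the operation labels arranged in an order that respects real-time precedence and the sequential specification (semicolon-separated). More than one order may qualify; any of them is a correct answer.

1. A put(24), leaving queue <24>
2. B take() → 24, leaving queue <>
3. C put(23), leaving queue <23>
4. D take() → 23, leaving queue <>
5. F put(70), leaving queue <70>
6. E take() → 70, leaving queue <>
7. G put(49), leaving queue <49>

A; B; C; D; F; E; G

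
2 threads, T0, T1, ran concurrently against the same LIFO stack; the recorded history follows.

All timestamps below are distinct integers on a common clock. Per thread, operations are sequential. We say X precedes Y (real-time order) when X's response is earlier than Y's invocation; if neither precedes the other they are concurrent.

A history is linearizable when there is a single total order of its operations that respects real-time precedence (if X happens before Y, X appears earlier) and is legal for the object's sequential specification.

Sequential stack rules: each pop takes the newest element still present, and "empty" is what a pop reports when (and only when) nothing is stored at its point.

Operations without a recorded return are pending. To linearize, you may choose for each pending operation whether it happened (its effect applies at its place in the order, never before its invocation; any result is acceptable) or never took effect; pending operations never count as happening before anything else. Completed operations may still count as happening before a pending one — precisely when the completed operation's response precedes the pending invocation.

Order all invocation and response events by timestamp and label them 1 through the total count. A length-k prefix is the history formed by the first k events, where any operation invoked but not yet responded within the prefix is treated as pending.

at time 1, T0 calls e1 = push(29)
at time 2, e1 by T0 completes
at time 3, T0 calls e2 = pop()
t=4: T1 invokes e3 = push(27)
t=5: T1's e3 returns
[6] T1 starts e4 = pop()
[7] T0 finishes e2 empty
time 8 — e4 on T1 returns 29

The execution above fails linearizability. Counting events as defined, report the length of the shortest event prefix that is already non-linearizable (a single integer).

one valid order for events 1..6 is e1, e2, e3:
step 1: e1 push(29) — stack <29>
step 2: e2 pop() (pending, included) — stack <>
step 3: e3 push(27) — stack <27>
at event 7 (e2's time-7 response) nothing linearizes any more
no escape via the 1 pending operation (e4): every completion choice fails
e.g. e1, e2, e3 (pending dropped): illegal at step 2, since e2 pop() → empty cannot apply there
e.g. e1, e3, e2 (pending dropped): illegal at step 3, since e2 pop() → empty cannot apply there

7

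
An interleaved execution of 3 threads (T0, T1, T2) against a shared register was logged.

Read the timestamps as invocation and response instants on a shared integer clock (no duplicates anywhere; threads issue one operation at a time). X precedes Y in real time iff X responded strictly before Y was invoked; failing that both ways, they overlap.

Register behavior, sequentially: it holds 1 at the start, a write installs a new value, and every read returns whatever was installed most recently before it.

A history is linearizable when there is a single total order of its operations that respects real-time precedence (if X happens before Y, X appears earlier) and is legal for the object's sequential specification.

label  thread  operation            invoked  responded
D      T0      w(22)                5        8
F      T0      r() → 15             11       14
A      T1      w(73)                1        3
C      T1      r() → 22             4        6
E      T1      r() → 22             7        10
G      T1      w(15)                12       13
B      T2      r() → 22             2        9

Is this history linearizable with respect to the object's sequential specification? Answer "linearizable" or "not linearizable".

one valid linearization: A, D, B, C, E, G, F
1. A w(73), leaving value 73
2. D w(22), leaving value 22
3. B r() → 22, leaving value 22
4. C r() → 22, leaving value 22
5. E r() → 22, leaving value 22
6. G w(15), leaving value 15
7. F r() → 15, leaving value 15

linearizable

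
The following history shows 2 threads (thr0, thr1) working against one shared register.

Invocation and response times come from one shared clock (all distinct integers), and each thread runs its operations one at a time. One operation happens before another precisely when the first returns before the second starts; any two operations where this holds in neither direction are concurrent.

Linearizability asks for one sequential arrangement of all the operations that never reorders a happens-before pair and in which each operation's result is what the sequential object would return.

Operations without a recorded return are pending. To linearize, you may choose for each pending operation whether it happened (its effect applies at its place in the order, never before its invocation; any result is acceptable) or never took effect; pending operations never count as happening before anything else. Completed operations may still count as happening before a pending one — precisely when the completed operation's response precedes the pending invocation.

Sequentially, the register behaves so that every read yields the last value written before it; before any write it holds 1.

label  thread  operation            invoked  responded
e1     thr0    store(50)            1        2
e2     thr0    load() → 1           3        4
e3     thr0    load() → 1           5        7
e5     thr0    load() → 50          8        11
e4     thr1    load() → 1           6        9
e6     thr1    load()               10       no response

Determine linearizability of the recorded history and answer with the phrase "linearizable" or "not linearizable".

events 1..3 are fine; event 4 — the response of e2 at time 4 — makes the prefix non-linearizable
exactly one order of the 2 completed ops respects real time; the register replay fails
e.g. e1, e2: illegal at step 2, since e2 load() → 1 cannot apply there

not linearizable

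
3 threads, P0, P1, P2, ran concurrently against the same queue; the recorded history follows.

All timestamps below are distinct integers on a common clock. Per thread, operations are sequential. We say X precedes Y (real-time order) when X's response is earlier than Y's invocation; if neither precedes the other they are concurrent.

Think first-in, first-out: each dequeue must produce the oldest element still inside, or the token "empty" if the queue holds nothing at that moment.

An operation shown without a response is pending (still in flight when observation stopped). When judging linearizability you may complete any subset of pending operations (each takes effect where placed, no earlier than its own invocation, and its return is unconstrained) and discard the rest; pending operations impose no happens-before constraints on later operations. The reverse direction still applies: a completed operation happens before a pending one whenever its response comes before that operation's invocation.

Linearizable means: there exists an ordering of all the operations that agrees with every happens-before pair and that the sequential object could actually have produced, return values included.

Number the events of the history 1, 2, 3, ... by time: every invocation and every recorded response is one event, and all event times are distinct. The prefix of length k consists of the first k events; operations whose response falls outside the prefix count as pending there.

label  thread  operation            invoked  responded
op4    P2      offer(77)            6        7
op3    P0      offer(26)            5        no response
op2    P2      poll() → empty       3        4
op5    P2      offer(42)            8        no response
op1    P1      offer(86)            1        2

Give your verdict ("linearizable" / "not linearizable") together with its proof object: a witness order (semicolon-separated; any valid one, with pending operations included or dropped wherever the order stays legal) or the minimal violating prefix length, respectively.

not linearizable — minimal violating prefix: 4 events

the violation lands at event 4, op2's response at time 4: events 1..3 linearize, events 1..4 do not
one real-time candidate order over the 2 completed operations — the queue replay rejects it
e.g. op1, op2: illegal at step 2, since op2 poll() → empty cannot apply there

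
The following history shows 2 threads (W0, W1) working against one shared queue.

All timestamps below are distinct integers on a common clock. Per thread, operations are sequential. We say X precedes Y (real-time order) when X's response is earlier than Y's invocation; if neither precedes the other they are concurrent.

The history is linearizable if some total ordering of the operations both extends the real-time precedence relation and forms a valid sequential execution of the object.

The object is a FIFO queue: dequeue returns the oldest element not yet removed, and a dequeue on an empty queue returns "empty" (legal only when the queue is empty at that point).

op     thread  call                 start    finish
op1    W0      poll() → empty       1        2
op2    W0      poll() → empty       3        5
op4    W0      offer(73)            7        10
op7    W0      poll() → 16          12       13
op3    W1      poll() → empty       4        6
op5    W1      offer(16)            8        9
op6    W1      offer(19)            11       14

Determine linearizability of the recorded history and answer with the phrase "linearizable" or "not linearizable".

linearizable

a witness: op1, op2, op3, op5, op4, op6, op7
1. op1 poll() → empty, leaving queue <>
2. op2 poll() → empty, leaving queue <>
3. op3 poll() → empty, leaving queue <>
4. op5 offer(16), leaving queue <16>
5. op4 offer(73), leaving queue <16,73>
6. op6 offer(19), leaving queue <16,73,19>
7. op7 poll() → 16, leaving queue <73,19>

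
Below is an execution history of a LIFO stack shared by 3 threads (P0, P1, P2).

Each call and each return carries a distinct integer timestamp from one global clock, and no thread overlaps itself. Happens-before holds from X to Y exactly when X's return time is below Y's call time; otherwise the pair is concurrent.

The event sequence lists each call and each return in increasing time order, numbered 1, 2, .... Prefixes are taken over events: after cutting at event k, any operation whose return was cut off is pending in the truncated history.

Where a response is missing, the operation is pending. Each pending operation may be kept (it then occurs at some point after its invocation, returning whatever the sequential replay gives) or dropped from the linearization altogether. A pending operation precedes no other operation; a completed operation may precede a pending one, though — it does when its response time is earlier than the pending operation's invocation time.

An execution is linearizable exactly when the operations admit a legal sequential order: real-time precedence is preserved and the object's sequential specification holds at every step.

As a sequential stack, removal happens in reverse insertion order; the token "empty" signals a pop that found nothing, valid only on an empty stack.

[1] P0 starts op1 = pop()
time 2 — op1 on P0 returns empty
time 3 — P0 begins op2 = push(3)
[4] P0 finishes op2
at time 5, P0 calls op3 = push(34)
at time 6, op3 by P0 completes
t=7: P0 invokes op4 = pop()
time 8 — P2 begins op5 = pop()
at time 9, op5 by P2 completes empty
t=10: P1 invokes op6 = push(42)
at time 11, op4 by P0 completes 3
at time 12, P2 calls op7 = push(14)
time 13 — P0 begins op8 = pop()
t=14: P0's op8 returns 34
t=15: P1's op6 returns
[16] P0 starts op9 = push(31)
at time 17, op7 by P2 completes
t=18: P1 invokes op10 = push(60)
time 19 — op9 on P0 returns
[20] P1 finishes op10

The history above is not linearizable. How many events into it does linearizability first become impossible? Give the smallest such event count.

9

events 1..8 are still linearizable — one witness is op1, op2, op3:
1. op1 pop() → empty, leaving stack <>
2. op2 push(3), leaving stack <3>
3. op3 push(34), leaving stack <3,34>
at event 9 (op5's time-9 response) nothing linearizes any more
every completion of the 1 pending operation (op4) was checked; none linearizes
for example op1, op2, op3, op5 (pending dropped) fails at step 4: op5 pop() → empty is not legal there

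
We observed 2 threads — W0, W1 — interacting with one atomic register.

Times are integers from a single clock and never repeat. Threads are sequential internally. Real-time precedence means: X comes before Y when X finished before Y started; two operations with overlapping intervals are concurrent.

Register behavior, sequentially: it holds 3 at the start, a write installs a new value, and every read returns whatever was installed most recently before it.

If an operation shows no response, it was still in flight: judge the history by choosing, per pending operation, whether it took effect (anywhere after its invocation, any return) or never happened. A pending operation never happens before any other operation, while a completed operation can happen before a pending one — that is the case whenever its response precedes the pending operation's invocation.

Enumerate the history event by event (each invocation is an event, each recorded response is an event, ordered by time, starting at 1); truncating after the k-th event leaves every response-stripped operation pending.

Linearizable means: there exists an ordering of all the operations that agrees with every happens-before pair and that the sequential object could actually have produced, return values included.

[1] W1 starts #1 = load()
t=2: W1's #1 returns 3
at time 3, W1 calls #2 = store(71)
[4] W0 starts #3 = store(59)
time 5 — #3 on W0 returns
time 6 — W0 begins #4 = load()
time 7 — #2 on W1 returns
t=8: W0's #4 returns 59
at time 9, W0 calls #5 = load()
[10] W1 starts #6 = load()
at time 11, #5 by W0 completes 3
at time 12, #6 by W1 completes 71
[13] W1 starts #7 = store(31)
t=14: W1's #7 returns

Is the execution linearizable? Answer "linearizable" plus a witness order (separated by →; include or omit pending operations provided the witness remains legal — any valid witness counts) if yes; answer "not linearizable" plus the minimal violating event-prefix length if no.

not linearizable — minimal violating prefix: 11 events

already the first 11 events (up to #5's response at time 11) admit no linearization; the first 10 still do
checked exhaustively: 3 real-time-consistent orders of 5 completed operations, zero legal atomic register replays
including or dropping the 1 pending operation (#6) in any combination fails
sample order #1, #2, #3, #4, #5 (pending dropped) stalls at step 5 — #5 load() → 3 has no legal effect
sample order #1, #3, #2, #4, #5 (pending dropped) stalls at step 4 — #4 load() → 59 has no legal effect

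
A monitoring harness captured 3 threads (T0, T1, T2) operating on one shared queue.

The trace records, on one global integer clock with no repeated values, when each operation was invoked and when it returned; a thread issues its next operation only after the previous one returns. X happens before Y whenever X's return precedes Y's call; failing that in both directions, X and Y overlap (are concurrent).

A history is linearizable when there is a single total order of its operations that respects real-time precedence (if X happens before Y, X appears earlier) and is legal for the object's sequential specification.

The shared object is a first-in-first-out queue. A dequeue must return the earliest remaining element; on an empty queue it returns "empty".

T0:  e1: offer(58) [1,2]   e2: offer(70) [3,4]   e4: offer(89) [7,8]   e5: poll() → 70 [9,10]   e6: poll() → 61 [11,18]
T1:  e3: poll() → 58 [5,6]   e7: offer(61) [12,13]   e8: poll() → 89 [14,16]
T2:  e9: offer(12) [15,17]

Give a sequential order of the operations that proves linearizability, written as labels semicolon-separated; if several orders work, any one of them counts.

e1; e2; e3; e4; e5; e7; e8; e6; e9

after step 1 (e1 offer(58)): queue <58>
after step 2 (e2 offer(70)): queue <58,70>
after step 3 (e3 poll() → 58): queue <70>
after step 4 (e4 offer(89)): queue <70,89>
after step 5 (e5 poll() → 70): queue <89>
after step 6 (e7 offer(61)): queue <89,61>
after step 7 (e8 poll() → 89): queue <61>
after step 8 (e6 poll() → 61): queue <>
after step 9 (e9 offer(12)): queue <12>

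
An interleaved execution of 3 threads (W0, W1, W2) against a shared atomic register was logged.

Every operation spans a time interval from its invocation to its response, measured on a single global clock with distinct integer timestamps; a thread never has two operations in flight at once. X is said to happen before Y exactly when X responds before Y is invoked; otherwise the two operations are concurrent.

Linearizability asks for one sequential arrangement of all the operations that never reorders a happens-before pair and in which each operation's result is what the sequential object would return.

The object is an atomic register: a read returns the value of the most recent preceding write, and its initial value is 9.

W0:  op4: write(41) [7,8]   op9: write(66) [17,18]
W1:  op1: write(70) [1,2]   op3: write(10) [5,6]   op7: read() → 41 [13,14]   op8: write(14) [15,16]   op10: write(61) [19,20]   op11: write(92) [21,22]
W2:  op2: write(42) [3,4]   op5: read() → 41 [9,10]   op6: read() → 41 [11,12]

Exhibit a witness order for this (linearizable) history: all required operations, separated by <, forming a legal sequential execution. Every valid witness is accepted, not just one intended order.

op1 < op2 < op3 < op4 < op5 < op6 < op7 < op8 < op9 < op10 < op11

step 1: op1 write(70) — value 70
step 2: op2 write(42) — value 42
step 3: op3 write(10) — value 10
step 4: op4 write(41) — value 41
step 5: op5 read() → 41 — value 41
step 6: op6 read() → 41 — value 41
step 7: op7 read() → 41 — value 41
step 8: op8 write(14) — value 14
step 9: op9 write(66) — value 66
step 10: op10 write(61) — value 61
step 11: op11 write(92) — value 92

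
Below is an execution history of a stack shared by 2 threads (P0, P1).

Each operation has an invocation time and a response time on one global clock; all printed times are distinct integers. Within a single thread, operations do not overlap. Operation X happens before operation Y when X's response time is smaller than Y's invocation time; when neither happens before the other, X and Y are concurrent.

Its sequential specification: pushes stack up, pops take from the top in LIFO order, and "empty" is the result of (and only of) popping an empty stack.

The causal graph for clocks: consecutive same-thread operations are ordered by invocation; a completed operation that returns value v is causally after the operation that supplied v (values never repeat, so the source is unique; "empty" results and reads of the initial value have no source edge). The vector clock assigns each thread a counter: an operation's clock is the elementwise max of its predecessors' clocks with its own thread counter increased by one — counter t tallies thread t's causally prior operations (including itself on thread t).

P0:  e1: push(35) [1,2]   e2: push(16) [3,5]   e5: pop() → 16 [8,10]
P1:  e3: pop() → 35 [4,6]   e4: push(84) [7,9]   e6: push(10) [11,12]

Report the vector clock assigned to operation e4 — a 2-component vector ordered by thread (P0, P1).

(1, 2)

e1, invoked 1, has no incoming edges; only P0's bump applies → (1, 0)
from VC(e1)=(1, 0), e3 (invoked 4) maxes components and bumps P1 → (1, 1)
from VC(e1)=(1, 0), e2 (invoked 3) maxes components and bumps P0 → (2, 0)
from VC(e3)=(1, 1), e4 (invoked 7) maxes components and bumps P1 → (1, 2)
from VC(e2)=(2, 0), e5 (invoked 8) maxes components and bumps P0 → (3, 0)
from VC(e4)=(1, 2), e6 (invoked 11) maxes components and bumps P1 → (1, 3)
target: VC(e4) = (1, 2)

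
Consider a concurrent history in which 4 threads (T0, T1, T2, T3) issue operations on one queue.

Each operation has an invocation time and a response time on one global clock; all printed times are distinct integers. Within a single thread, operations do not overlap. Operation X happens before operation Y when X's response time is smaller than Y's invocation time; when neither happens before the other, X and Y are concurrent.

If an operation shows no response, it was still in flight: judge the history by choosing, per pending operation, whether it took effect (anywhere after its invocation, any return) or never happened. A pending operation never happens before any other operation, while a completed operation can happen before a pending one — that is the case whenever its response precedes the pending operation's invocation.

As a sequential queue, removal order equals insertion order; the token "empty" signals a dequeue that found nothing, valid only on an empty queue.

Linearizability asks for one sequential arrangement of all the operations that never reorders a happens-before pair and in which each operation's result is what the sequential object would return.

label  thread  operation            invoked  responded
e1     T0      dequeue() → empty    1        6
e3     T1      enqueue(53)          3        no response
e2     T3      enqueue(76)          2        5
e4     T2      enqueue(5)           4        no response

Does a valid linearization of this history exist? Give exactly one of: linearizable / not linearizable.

linearizable

one valid linearization: e1, e2
step 1: e1 dequeue() → empty — queue <>
step 2: e2 enqueue(76) — queue <76>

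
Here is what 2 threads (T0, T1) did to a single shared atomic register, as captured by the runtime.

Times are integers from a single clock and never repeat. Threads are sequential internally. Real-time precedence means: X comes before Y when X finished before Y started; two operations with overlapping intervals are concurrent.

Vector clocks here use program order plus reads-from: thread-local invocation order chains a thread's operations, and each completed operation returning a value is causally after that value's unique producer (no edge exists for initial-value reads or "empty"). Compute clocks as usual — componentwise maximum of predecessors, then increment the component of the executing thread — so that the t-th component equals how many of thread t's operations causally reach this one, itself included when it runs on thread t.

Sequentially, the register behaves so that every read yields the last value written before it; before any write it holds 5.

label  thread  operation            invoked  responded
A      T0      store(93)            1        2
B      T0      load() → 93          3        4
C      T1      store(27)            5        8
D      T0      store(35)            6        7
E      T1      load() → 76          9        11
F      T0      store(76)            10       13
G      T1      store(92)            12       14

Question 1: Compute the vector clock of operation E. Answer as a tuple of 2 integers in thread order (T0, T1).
(4, 2)

root op C, invoked 5: fresh clock plus T1's own tick → (0, 1)
root op A, invoked 1: fresh clock plus T0's own tick → (1, 0)
merge at B (invoked 3): VC(A)=(1, 0), own-thread bump on T0 → (2, 0)
merge at D (invoked 6): VC(B)=(2, 0), own-thread bump on T0 → (3, 0)
merge at F (invoked 10): VC(D)=(3, 0), own-thread bump on T0 → (4, 0)
merge at E (invoked 9): VC(C)=(0, 1), VC(F)=(4, 0), own-thread bump on T1 → (4, 2)
merge at G (invoked 12): VC(E)=(4, 2), own-thread bump on T1 → (4, 3)
target: VC(E) = (4, 2)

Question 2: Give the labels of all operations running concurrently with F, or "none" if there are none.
E, G

F spans [10,13]: anything still running between times 10 and 13 counts as concurrent
A [1,2]: before
B [3,4]: before
C [5,8]: before
D [6,7]: before
E [9,11]: concurrent
G [12,14]: concurrent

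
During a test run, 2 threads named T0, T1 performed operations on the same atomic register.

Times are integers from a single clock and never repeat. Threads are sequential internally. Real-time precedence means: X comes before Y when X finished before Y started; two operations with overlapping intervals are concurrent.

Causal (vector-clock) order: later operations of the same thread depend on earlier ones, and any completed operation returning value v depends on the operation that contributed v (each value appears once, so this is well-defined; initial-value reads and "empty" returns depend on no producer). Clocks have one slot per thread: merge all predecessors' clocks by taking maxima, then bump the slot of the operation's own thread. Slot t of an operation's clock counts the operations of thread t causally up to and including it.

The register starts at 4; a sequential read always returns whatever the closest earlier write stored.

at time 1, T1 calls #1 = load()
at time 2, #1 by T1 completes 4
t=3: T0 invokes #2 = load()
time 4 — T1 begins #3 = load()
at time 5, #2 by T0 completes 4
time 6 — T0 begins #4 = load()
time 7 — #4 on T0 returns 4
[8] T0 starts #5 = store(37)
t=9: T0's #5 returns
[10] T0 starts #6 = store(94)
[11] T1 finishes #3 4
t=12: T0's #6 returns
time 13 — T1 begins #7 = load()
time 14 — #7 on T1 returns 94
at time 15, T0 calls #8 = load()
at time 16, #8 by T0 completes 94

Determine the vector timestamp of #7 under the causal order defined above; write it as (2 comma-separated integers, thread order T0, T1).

invoked at 1, #1 has no predecessors; its own T1 bump gives (0, 1)
invoked at 3, #2 has no predecessors; its own T0 bump gives (1, 0)
#3, invoked 4, takes VC(#1)=(0, 1) under max, adds 1 for T1 → (0, 2)
#4, invoked 6, takes VC(#2)=(1, 0) under max, adds 1 for T0 → (2, 0)
#5, invoked 8, takes VC(#4)=(2, 0) under max, adds 1 for T0 → (3, 0)
#6, invoked 10, takes VC(#5)=(3, 0) under max, adds 1 for T0 → (4, 0)
#8, invoked 15, takes VC(#6)=(4, 0) under max, adds 1 for T0 → (5, 0)
#7, invoked 13, takes VC(#3)=(0, 2), VC(#6)=(4, 0) under max, adds 1 for T1 → (4, 3)
target: VC(#7) = (4, 3)

(4, 3)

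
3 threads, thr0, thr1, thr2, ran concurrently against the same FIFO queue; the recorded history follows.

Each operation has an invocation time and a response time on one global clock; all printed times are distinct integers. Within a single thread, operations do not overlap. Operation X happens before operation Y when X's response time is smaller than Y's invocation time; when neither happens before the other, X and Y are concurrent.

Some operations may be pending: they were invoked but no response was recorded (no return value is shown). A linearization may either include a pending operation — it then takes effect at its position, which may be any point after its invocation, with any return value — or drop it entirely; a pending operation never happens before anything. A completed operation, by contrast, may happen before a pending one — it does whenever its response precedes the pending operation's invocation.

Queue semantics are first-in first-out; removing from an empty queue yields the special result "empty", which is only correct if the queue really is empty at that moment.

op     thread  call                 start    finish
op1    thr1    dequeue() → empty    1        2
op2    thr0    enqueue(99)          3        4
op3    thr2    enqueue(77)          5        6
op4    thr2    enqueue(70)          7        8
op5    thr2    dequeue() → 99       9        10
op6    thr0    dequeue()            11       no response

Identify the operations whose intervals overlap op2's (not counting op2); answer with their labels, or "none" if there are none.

none

concurrent with op2 ([3,4]): every op whose interval crosses 3..4
op1 [1,2]: before
op3 [5,6]: after
op4 [7,8]: after
op5 [9,10]: after
op6 [11,…): after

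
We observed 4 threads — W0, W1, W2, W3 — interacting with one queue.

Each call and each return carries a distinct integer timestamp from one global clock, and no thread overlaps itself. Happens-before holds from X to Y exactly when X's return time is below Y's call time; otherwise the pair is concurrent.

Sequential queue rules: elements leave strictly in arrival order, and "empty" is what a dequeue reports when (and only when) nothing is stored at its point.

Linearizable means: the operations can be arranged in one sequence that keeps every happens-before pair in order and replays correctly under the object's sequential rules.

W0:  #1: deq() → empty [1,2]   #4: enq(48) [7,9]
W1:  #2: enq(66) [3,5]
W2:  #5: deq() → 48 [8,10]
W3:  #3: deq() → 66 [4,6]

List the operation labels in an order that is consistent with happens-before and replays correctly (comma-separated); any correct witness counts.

after step 1 (#1 deq() → empty): queue <>
after step 2 (#2 enq(66)): queue <66>
after step 3 (#3 deq() → 66): queue <>
after step 4 (#4 enq(48)): queue <48>
after step 5 (#5 deq() → 48): queue <>

#1, #2, #3, #4, #5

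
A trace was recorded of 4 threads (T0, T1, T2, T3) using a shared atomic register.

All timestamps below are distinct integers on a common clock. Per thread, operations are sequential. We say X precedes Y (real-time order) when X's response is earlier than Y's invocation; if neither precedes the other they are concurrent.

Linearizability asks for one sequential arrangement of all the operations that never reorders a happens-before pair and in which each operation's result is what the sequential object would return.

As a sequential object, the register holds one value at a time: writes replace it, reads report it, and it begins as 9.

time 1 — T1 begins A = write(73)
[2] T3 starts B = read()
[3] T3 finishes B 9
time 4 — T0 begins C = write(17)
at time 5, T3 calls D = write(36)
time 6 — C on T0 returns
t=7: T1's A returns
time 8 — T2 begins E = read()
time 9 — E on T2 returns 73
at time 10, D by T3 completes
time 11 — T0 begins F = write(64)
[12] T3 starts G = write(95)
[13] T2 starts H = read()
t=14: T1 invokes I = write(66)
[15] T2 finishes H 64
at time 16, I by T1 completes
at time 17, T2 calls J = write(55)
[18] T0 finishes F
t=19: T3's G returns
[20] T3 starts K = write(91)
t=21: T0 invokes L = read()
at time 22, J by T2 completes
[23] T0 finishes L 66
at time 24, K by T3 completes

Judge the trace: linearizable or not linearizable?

linearizable

a witness: B, C, A, E, D, F, H, G, I, L, J, K
after step 1 (B read() → 9): value 9
after step 2 (C write(17)): value 17
after step 3 (A write(73)): value 73
after step 4 (E read() → 73): value 73
after step 5 (D write(36)): value 36
after step 6 (F write(64)): value 64
after step 7 (H read() → 64): value 64
after step 8 (G write(95)): value 95
after step 9 (I write(66)): value 66
after step 10 (L read() → 66): value 66
after step 11 (J write(55)): value 55
after step 12 (K write(91)): value 91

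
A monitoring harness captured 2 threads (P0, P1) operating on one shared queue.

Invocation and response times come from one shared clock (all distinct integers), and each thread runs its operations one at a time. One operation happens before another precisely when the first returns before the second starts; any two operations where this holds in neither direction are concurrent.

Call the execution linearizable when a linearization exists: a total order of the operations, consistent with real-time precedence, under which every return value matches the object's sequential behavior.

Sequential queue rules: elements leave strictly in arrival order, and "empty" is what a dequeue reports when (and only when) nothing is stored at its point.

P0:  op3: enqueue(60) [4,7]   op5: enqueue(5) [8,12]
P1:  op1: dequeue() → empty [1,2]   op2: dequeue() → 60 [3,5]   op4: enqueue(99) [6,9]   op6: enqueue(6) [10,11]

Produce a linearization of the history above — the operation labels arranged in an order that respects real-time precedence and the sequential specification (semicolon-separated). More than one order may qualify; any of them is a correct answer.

op1; op3; op2; op4; op5; op6

1. op1 dequeue() → empty, leaving queue <>
2. op3 enqueue(60), leaving queue <60>
3. op2 dequeue() → 60, leaving queue <>
4. op4 enqueue(99), leaving queue <99>
5. op5 enqueue(5), leaving queue <99,5>
6. op6 enqueue(6), leaving queue <99,5,6>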